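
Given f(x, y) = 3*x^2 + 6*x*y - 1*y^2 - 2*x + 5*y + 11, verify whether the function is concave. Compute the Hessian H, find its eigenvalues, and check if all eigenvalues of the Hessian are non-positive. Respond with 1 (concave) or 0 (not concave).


The Hessian of f(x,y) = 3*x^2 + 6*x*y - 1*y^2 - 2*x + 5*y + 11 is:
H = [[6, 6], [6, -2]]
Trace = 6 - 2 = 4
Determinant = 6*-2 - (6)^2 = -48
Discriminant = (4)^2 - 4*-48 = 208.0
Eigenvalues: lambda_1 = -5.2111, lambda_2 = 9.2111
The function is not concave.

0


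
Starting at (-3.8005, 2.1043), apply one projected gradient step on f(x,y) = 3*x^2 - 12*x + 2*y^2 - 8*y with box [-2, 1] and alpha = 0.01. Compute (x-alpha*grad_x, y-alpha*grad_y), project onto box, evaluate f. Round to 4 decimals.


Step 1: Compute gradient at (-3.8005, 2.1043).
grad_x = 2*3*-3.8005 - 12 = -34.803
grad_y = 2*2*2.1043 - 8 = 0.4172
Step 2: Gradient step.
x_raw = -3.8005 - 0.01*-34.803 = -3.4525
y_raw = 2.1043 - 0.01*0.4172 = 2.1001
Step 3: Project onto [-2, 1].
x_proj = clip(-3.4525) = -2.0
y_proj = clip(2.1001) = 1.0
Step 4: Evaluate f.
f(-2.0, 1.0) = 30.0


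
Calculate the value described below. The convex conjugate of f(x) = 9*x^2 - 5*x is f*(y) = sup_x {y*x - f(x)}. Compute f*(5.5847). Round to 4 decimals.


f*(y) = sup_x {y*x - a*x^2 - b*x} = sup_x {(y-b)*x - a*x^2}
FOC: (y - b) - 2a*x = 0 => x* = (y - b)/(2a)
x* = (5.5847 + 5)/(2*9) = 0.588
f*(5.5847) = (y-b)^2/(4a) = (5.5847 + 5)^2/(4*9)
= 112.0359/36 = 3.1121


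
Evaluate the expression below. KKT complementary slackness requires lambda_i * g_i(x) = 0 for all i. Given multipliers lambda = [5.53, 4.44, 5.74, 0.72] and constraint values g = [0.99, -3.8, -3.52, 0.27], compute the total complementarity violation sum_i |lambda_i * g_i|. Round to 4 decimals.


KKT complementary slackness check:
lambda_1 * g_1 = 5.53 * 0.99 = 5.4747
lambda_2 * g_2 = 4.44 * -3.8 = -16.872
lambda_3 * g_3 = 5.74 * -3.52 = -20.2048
lambda_4 * g_4 = 0.72 * 0.27 = 0.1944
Total violation = 5.4747 + 16.872 + 20.2048 + 0.1944 = 42.7459


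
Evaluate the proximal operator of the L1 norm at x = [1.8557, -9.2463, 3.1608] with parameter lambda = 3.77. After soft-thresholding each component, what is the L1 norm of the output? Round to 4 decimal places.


Soft-thresholding with lambda = 3.77:
prox(1.8557) = sign(1.8557)*max(|1.8557| - 3.77, 0) = 0.0
prox(-9.2463) = sign(-9.2463)*max(|-9.2463| - 3.77, 0) = -5.4763
prox(3.1608) = sign(3.1608)*max(|3.1608| - 3.77, 0) = 0.0
prox(x) = [0.0, -5.4763, 0.0]
||prox(x)||_1 = 0.0 + 5.4763 + 0.0 = 5.4763


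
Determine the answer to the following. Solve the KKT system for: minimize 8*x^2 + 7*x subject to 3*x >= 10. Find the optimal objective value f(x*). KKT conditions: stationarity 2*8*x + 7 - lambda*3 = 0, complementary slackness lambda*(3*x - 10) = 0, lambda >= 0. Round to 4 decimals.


Step 1: Try lambda = 0 (constraint inactive).
x_unc = -7/(2*8) = -0.4375
Check: 3*-0.4375 = -1.3125 < 10 -- violated!
Step 2: Constraint must be active: 3*x = 10
x* = 10/3 = 3.3333 (rounded; the exact value 10/3 is used below)
lambda = (2*8*(10/3) + 7)/3 = 20.1111
Step 3: Compute optimal value.
f(x*) = 8*(10/3)^2 + 7*(10/3) = 112.2222


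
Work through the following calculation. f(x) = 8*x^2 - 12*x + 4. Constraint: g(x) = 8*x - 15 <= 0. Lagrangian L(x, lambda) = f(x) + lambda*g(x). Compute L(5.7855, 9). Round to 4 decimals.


Step 1: Evaluate f(x).
f(5.7855) = 8*5.7855^2 - 12*5.7855 + 4 = 202.3501
Step 2: Evaluate g(x).
g(5.7855) = 8*5.7855 - 15 = 31.284
Step 3: Compute Lagrangian.
L = 202.3501 + 9*31.284 = 483.9061


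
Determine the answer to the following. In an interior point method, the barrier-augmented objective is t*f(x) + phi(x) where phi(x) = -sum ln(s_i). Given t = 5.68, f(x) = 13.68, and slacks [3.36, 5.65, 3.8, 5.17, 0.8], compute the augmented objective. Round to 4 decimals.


Step 1: Compute log-barrier.
ln values: [1.2119, 1.7317, 1.335, 1.6429, -0.2231]
phi = -(1.2119 + 1.7317 + 1.335 + 1.6429 - 0.2231) = -5.6983
Step 2: Compute augmented objective.
t*f(x) = 5.68*13.68 = 77.7024
Total = 77.7024 - 5.6983 = 72.0041


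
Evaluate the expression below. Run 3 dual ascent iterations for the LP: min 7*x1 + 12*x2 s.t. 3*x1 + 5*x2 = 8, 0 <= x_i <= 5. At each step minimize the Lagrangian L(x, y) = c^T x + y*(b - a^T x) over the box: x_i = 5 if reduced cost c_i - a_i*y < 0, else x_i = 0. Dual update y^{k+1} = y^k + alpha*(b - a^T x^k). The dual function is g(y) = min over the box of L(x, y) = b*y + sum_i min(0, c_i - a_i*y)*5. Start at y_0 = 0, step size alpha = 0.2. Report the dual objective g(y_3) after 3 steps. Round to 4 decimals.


Dual ascent for LP: min 7*x1 + 12*x2, 3*x1 + 5*x2 = 8, 0 <= x_i <= 5
Step 1: y^k = 0.0, reduced costs: (7.0, 12.0)
  x^k = (0.0, 0.0), subgradient = b - a^T x = 8.0
  y^{k+1} = 0.0 + 0.2*8.0 = 1.6
Step 2: y^k = 1.6, reduced costs: (2.2, 4.0)
  x^k = (0.0, 0.0), subgradient = b - a^T x = 8.0
  y^{k+1} = 1.6 + 0.2*8.0 = 3.2
Step 3: y^k = 3.2, reduced costs: (-2.6, -4.0)
  x^k = (5.0, 5.0), subgradient = b - a^T x = -32.0
  y^{k+1} = 3.2 + 0.2*-32.0 = -3.2
Dual objective at y_3 = -3.2: reduced costs (16.6, 28.0), box minimizer x = (0.0, 0.0)
g(y_3) = b*y + (c1 - a1*y)*x1 + (c2 - a2*y)*x2 = 8*(-3.2) + 16.6*0.0 + 28.0*0.0 = -25.6 + 0.0 + 0.0 = -25.6


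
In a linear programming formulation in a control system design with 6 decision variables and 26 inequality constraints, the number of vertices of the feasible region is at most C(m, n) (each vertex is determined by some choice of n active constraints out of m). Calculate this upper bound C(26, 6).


Each vertex corresponds to some choice of n active constraints out of m, so the number of vertices is at most C(m, n) = m! / (n!(m-n)!).
m = 26, n = 6
Numerator: 26 * 25 * 24 * 23 * 22 * 21
Denominator: 6! = 720
C(26, 6) = 230230


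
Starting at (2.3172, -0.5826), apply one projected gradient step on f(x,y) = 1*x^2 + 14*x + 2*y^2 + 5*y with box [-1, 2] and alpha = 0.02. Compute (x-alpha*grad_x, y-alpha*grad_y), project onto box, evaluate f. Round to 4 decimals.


Step 1: Compute gradient at (2.3172, -0.5826).
grad_x = 2*1*2.3172 + 14 = 18.6344
grad_y = 2*2*-0.5826 + 5 = 2.6696
Step 2: Gradient step.
x_raw = 2.3172 - 0.02*18.6344 = 1.9445
y_raw = -0.5826 - 0.02*2.6696 = -0.636
Step 3: Project onto [-1, 2].
x_proj = clip(1.9445) = 1.9445
y_proj = clip(-0.636) = -0.636
Step 4: Evaluate f.
f(1.9445, -0.636) = 28.6333


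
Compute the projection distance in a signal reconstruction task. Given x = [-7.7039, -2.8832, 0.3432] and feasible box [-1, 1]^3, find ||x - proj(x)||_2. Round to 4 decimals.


Project each component onto [-1, 1].
clip(-7.7039) = -1.0, clip(-2.8832) = -1.0, clip(0.3432) = 0.3432
Projection = [-1.0, -1.0, 0.3432]
Squared diffs: [44.9423, 3.5464, 0.0]
Distance = sqrt(48.4887) = 6.9634


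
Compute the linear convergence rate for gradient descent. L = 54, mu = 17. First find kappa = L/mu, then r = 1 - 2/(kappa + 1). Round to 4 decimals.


Step 1: Compute the condition number.
kappa = L/mu = 54/17 = 3.1765
Step 2: Compute the convergence rate.
r = 1 - 2/(kappa + 1) = 1 - 2*mu/(L + mu) = (L - mu)/(L + mu) = 37/71 = 0.5211


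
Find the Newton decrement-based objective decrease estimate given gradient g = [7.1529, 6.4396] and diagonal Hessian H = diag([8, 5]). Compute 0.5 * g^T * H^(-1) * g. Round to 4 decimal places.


Step 1: H is diagonal, so H^(-1) * g = [0.8941, 1.2879].
Step 2: g^T H^(-1) g = sum_i g_i^2 / H_ii
  = (7.1529)^2/8 + (6.4396)^2/5
  = 6.3955 + 8.2937 = 14.6892
Step 3: Objective decrease = 0.5 * g^T H^(-1) g = 7.3446


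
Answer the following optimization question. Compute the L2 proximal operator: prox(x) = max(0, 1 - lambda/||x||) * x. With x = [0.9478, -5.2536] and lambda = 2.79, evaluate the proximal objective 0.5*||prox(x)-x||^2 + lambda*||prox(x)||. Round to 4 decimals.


Step 1: Compute ||x||.
||x|| = 5.3384
Step 2: Compute scaling factor.
scale = max(0, 1 - 2.79/5.3384) = 0.4774
Step 3: prox(x) = [0.4525, -2.5079]
||prox(x)|| = 2.5484
Step 4: Proximal objective.
0.5*||prox-x||^2 = 3.8921
lambda*||prox|| = 7.11
Total = 11.0021


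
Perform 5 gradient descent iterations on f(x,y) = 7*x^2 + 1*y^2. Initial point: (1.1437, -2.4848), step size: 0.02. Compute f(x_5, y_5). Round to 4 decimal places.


Gradient descent on f(x,y) = 7*x^2 + 1*y^2.
Starting point: (1.1437, -2.4848), alpha = 0.02
Step 1: grad_x = 2*7*1.1437 = 16.0118, grad_y = 2*1*-2.4848 = -4.9696
  x_1 = 1.1437 - 0.02*16.0118 = 0.8235
  y_1 = -2.4848 - 0.02*-4.9696 = -2.3854
Step 2: grad_x = 2*7*0.8235 = 11.5285, grad_y = 2*1*-2.3854 = -4.7708
  x_2 = 0.8235 - 0.02*11.5285 = 0.5929
  y_2 = -2.3854 - 0.02*-4.7708 = -2.29
Step 3: grad_x = 2*7*0.5929 = 8.3005, grad_y = 2*1*-2.29 = -4.58
  x_3 = 0.5929 - 0.02*8.3005 = 0.4269
  y_3 = -2.29 - 0.02*-4.58 = -2.1984
Step 4: grad_x = 2*7*0.4269 = 5.9764, grad_y = 2*1*-2.1984 = -4.3968
  x_4 = 0.4269 - 0.02*5.9764 = 0.3074
  y_4 = -2.1984 - 0.02*-4.3968 = -2.1105
Step 5: grad_x = 2*7*0.3074 = 4.303, grad_y = 2*1*-2.1105 = -4.2209
  x_5 = 0.3074 - 0.02*4.303 = 0.2213
  y_5 = -2.1105 - 0.02*-4.2209 = -2.026
f(0.2213, -2.026) = 7*0.2213^2 + 1*(-2.026)^2 = 4.4476


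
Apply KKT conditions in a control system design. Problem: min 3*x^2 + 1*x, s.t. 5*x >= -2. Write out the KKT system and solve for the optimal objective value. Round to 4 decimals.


Step 1: Try lambda = 0 (constraint inactive).
Stationarity: 2*3*x + 1 = 0
x* = -1/(2*3) = -1/6 = -0.1667 (rounded; the exact value -1/6 is used below)
Check constraint: 5*-0.1667 = -0.8335 >= -2 -- satisfied.
Step 2: Compute optimal value.
f(x*) = 3*(-1/6)^2 + 1*(-1/6) = -0.0833


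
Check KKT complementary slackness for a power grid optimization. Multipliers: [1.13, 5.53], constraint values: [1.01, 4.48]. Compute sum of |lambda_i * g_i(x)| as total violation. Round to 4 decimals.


KKT complementary slackness check:
lambda_1 * g_1 = 1.13 * 1.01 = 1.1413
lambda_2 * g_2 = 5.53 * 4.48 = 24.7744
Total violation = 1.1413 + 24.7744 = 25.9157


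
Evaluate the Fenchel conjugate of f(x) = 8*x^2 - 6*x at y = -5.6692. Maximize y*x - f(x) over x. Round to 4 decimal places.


f*(y) = sup_x {y*x - a*x^2 - b*x} = sup_x {(y-b)*x - a*x^2}
FOC: (y - b) - 2a*x = 0 => x* = (y - b)/(2a)
x* = (-5.6692 + 6)/(2*8) = 0.0207
f*(-5.6692) = (y-b)^2/(4a) = (-5.6692 + 6)^2/(4*8)
= 0.1094/32 = 0.0034


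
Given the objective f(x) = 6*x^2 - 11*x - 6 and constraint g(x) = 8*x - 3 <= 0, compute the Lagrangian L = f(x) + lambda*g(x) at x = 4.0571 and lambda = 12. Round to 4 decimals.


Step 1: Evaluate f(x).
f(4.0571) = 6*4.0571^2 - 11*4.0571 - 6 = 48.1323
Step 2: Evaluate g(x).
g(4.0571) = 8*4.0571 - 3 = 29.4568
Step 3: Compute Lagrangian.
L = 48.1323 + 12*29.4568 = 401.6139


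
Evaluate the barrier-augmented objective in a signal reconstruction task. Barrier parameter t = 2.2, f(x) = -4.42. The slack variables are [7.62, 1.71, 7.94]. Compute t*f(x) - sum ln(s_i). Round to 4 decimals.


Step 1: Compute log-barrier.
ln values: [2.0308, 0.5365, 2.0719]
phi = -(2.0308 + 0.5365 + 2.0719) = -4.6392
Step 2: Compute augmented objective.
t*f(x) = 2.2*-4.42 = -9.724
Total = -9.724 - 4.6392 = -14.3632


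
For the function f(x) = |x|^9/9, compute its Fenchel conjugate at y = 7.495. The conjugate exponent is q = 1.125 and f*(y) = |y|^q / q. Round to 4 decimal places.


The conjugate exponent q satisfies 1/p + 1/q = 1.
p = 9, so q = 9/(9 - 1) = 1.125
|y|^q = 7.495^1.125 = 9.6409
f*(7.495) = 9.6409 / 1.125 = 8.5697


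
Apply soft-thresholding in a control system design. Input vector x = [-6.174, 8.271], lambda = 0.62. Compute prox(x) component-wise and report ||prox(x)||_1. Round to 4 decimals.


Soft-thresholding with lambda = 0.62:
prox(-6.174) = sign(-6.174)*max(|-6.174| - 0.62, 0) = -5.554
prox(8.271) = sign(8.271)*max(|8.271| - 0.62, 0) = 7.651
prox(x) = [-5.554, 7.651]
||prox(x)||_1 = 5.554 + 7.651 = 13.205


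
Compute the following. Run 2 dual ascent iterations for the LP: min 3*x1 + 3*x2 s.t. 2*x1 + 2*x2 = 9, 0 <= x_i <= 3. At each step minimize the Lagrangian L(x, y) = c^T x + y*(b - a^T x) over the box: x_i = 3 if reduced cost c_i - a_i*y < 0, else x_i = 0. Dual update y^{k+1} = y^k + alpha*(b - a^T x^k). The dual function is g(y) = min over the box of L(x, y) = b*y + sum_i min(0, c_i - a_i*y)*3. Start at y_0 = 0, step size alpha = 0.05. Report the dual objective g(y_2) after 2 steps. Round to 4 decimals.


Dual ascent for LP: min 3*x1 + 3*x2, 2*x1 + 2*x2 = 9, 0 <= x_i <= 3
Step 1: y^k = 0.0, reduced costs: (3.0, 3.0)
  x^k = (0.0, 0.0), subgradient = b - a^T x = 9.0
  y^{k+1} = 0.0 + 0.05*9.0 = 0.45
Step 2: y^k = 0.45, reduced costs: (2.1, 2.1)
  x^k = (0.0, 0.0), subgradient = b - a^T x = 9.0
  y^{k+1} = 0.45 + 0.05*9.0 = 0.9
Dual objective at y_2 = 0.9: reduced costs (1.2, 1.2), box minimizer x = (0.0, 0.0)
g(y_2) = b*y + (c1 - a1*y)*x1 + (c2 - a2*y)*x2 = 9*0.9 + 1.2*0.0 + 1.2*0.0 = 8.1 + 0.0 + 0.0 = 8.1


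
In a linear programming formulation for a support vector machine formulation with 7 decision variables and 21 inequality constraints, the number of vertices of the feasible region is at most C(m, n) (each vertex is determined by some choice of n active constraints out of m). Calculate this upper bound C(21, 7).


Each vertex corresponds to some choice of n active constraints out of m, so the number of vertices is at most C(m, n) = m! / (n!(m-n)!).
m = 21, n = 7
Numerator: 21 * 20 * 19 * 18 * 17 * 16 * 15
Denominator: 7! = 5040
C(21, 7) = 116280


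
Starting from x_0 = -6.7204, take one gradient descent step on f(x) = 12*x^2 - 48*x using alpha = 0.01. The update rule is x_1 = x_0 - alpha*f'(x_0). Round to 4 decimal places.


We compute the gradient at x_0 and apply the update.
f'(x) = 24*x - 48
f'(-6.7204) = 24*-6.7204 - 48 = -209.2896
x_1 = -6.7204 - 0.01*-209.2896 = -4.6275


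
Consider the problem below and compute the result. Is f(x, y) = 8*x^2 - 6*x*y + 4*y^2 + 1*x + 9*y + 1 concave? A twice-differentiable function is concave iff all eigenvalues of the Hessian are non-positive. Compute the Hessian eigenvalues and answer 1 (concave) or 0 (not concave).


The Hessian of f(x,y) = 8*x^2 - 6*x*y + 4*y^2 + 1*x + 9*y + 1 is:
H = [[16, -6], [-6, 8]]
Trace = 16 + 8 = 24
Determinant = 16*8 - (-6)^2 = 92
Discriminant = (24)^2 - 4*92 = 208.0
Eigenvalues: lambda_1 = 4.7889, lambda_2 = 19.2111
The function is not concave.

0


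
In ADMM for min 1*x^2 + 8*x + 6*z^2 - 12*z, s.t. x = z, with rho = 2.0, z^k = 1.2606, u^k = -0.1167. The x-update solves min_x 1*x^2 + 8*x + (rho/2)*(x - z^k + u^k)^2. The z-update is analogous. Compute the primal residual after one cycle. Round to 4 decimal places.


ADMM iteration with rho = 2.0, z^k = 1.2606, u^k = -0.1167
Step 1: x-update.
Minimize 1*x^2 + 8*x + (2.0/2)*(x - 1.2606 - 0.1167)^2
FOC: (2*1 + 2.0)*x = -8 + 2.0*(1.2606 + 0.1167)
x^{k+1} = -1.3114
Step 2: z-update.
Minimize 6*z^2 - 12*z + (2.0/2)*(-1.3114 - z - 0.1167)^2
FOC: (2*6 + 2.0)*z = 12 + 2.0*(-1.3114 - 0.1167)
z^{k+1} = 0.6531
Step 3: u-update.
u^{k+1} = -0.1167 - 1.3114 - 0.6531 = -2.0812
Step 4: Primal residual = |-1.3114 - 0.6531| = 1.9645


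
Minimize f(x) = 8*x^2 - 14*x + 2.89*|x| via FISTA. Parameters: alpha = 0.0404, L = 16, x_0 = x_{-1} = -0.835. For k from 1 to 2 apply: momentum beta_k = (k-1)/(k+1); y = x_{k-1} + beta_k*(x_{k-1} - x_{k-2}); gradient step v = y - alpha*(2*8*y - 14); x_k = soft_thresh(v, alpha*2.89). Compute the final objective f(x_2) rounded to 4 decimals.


FISTA on f(x) = 8*x^2 - 14*x + 2.89*|x|
L = 16, alpha = 0.0404
Iteration 1: beta = 0.0, y = -0.835 + 0.0*(-0.835 + 0.835) = -0.835
  grad(y) = -27.36, v = y - alpha*grad = 0.2703
  prox(v) = soft_thresh(0.2703, 0.1168) = 0.1536
Iteration 2: beta = 0.3333, y = 0.1536 + 0.3333*(0.1536 + 0.835) = 0.4831
  grad(y) = -6.2701, v = y - alpha*grad = 0.7364
  prox(v) = soft_thresh(0.7364, 0.1168) = 0.6197
f(x_2) = 8*0.6197^2 - 14*0.6197 + 2.89*|0.6197| = -3.8126


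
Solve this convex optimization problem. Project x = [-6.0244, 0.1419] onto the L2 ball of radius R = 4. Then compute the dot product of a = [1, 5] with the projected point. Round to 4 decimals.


Step 1: Compute ||x|| (intermediates to 6 decimals).
||x|| = sqrt((-6.0244)^2 + 0.1419^2) = 6.026071
Step 2: Project.
Since ||x|| > R, scale = R/||x|| = 4/6.026071 = 0.663782, proj(x) = scale * x
proj(x) = [-3.998888, 0.094191]
Step 3: Dot product.
a^T * proj(x) = 1*(-3.998888) + 5*0.094191 = -3.5279


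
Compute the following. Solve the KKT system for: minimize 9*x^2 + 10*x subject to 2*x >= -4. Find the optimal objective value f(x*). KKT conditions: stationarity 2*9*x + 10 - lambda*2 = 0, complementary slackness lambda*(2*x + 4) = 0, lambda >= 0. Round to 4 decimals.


Step 1: Try lambda = 0 (constraint inactive).
Stationarity: 2*9*x + 10 = 0
x* = -10/(2*9) = -5/9 = -0.5556 (rounded; the exact value -5/9 is used below)
Check constraint: 2*-0.5556 = -1.1112 >= -4 -- satisfied.
Step 2: Compute optimal value.
f(x*) = 9*(-5/9)^2 + 10*(-5/9) = -2.7778


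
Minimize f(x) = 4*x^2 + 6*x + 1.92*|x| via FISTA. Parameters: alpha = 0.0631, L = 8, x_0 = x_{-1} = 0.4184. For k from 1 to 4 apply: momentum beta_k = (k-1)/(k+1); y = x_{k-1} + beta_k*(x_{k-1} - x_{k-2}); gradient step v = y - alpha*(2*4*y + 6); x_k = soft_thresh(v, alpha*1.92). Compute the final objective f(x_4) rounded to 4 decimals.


FISTA on f(x) = 4*x^2 + 6*x + 1.92*|x|
L = 8, alpha = 0.0631
Iteration 1: beta = 0.0, y = 0.4184 + 0.0*(0.4184 - 0.4184) = 0.4184
  grad(y) = 9.3472, v = y - alpha*grad = -0.1714
  prox(v) = soft_thresh(-0.1714, 0.1212) = -0.0503
Iteration 2: beta = 0.3333, y = -0.0503 + 0.3333*(-0.0503 - 0.4184) = -0.2065
  grad(y) = 4.3482, v = y - alpha*grad = -0.4808
  prox(v) = soft_thresh(-0.4808, 0.1212) = -0.3597
Iteration 3: beta = 0.5, y = -0.3597 + 0.5*(-0.3597 + 0.0503) = -0.5144
  grad(y) = 1.8847, v = y - alpha*grad = -0.6333
  prox(v) = soft_thresh(-0.6333, 0.1212) = -0.5122
Iteration 4: beta = 0.6, y = -0.5122 + 0.6*(-0.5122 + 0.3597) = -0.6037
  grad(y) = 1.1706, v = y - alpha*grad = -0.6775
  prox(v) = soft_thresh(-0.6775, 0.1212) = -0.5564
f(x_4) = 4*(-0.5564)^2 + 6*(-0.5564) + 1.92*|-0.5564| = -1.0318


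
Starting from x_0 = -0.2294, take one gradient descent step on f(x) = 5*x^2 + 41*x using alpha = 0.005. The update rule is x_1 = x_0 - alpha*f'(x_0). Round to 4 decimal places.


We compute the gradient at x_0 and apply the update.
f'(x) = 10*x + 41
f'(-0.2294) = 10*-0.2294 + 41 = 38.706
x_1 = -0.2294 - 0.005*38.706 = -0.4229


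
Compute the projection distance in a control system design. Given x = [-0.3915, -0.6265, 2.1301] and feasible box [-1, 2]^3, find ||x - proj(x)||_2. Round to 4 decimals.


Project each component onto [-1, 2].
clip(-0.3915) = -0.3915, clip(-0.6265) = -0.6265, clip(2.1301) = 2.0
Projection = [-0.3915, -0.6265, 2.0]
Squared diffs: [0.0, 0.0, 0.0169]
Distance = sqrt(0.0169) = 0.1301


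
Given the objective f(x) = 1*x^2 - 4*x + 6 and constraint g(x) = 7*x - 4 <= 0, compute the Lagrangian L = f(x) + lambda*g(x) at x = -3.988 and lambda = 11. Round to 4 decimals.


Step 1: Evaluate f(x).
f(-3.988) = 1*(-3.988)^2 - 4*(-3.988) + 6 = 37.8561
Step 2: Evaluate g(x).
g(-3.988) = 7*-3.988 - 4 = -31.916
Step 3: Compute Lagrangian.
L = 37.8561 + 11*-31.916 = -313.2199


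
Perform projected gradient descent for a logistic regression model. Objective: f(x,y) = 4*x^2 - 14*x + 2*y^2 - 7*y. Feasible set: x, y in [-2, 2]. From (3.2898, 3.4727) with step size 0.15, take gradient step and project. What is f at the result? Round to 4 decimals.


Step 1: Compute gradient at (3.2898, 3.4727).
grad_x = 2*4*3.2898 - 14 = 12.3184
grad_y = 2*2*3.4727 - 7 = 6.8908
Step 2: Gradient step.
x_raw = 3.2898 - 0.15*12.3184 = 1.442
y_raw = 3.4727 - 0.15*6.8908 = 2.4391
Step 3: Project onto [-2, 2].
x_proj = clip(1.442) = 1.442
y_proj = clip(2.4391) = 2.0
Step 4: Evaluate f.
f(1.442, 2.0) = -17.8706


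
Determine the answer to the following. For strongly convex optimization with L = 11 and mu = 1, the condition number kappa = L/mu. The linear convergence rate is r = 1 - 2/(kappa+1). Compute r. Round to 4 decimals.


Step 1: Compute the condition number.
kappa = L/mu = 11/1 = 11.0
Step 2: Compute the convergence rate.
r = 1 - 2/(kappa + 1) = 1 - 2*mu/(L + mu) = (L - mu)/(L + mu) = 10/12 = 0.8333


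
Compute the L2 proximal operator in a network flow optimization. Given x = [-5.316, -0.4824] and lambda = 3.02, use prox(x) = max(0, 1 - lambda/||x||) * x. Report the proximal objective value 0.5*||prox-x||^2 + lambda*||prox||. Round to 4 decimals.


Step 1: Compute ||x||.
||x|| = 5.3378
Step 2: Compute scaling factor.
scale = max(0, 1 - 3.02/5.3378) = 0.4342
Step 3: prox(x) = [-2.3084, -0.2095]
||prox(x)|| = 2.3178
Step 4: Proximal objective.
0.5*||prox-x||^2 = 4.5602
lambda*||prox|| = 6.9998
Total = 11.5601


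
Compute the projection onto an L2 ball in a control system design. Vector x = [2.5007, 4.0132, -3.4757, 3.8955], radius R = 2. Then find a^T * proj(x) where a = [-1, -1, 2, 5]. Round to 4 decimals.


Step 1: Compute ||x|| (intermediates to 6 decimals).
||x|| = sqrt(2.5007^2 + 4.0132^2 + (-3.4757)^2 + 3.8955^2) = 7.043769
Step 2: Project.
Since ||x|| > R, scale = R/||x|| = 2/7.043769 = 0.283939, proj(x) = scale * x
proj(x) = [0.710046, 1.139504, -0.986887, 1.106084]
Step 3: Dot product.
a^T * proj(x) = -1*0.710046 - 1*1.139504 + 2*(-0.986887) + 5*1.106084 = 1.7071


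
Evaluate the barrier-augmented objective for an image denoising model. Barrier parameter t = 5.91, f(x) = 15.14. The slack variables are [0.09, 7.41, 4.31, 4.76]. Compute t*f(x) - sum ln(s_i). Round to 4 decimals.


Step 1: Compute log-barrier.
ln values: [-2.4079, 2.0028, 1.4609, 1.5602]
phi = -(-2.4079 + 2.0028 + 1.4609 + 1.5602) = -2.6161
Step 2: Compute augmented objective.
t*f(x) = 5.91*15.14 = 89.4774
Total = 89.4774 - 2.6161 = 86.8613


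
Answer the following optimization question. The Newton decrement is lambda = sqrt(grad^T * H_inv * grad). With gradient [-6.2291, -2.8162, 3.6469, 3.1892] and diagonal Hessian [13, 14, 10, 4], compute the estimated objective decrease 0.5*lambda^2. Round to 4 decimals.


Step 1: H is diagonal, so H^(-1) * g = [-0.4792, -0.2012, 0.3647, 0.7973].
Step 2: g^T H^(-1) g = sum_i g_i^2 / H_ii
  = (-6.2291)^2/13 + (-2.8162)^2/14 + (3.6469)^2/10 + (3.1892)^2/4
  = 2.9847 + 0.5665 + 1.33 + 2.5427 = 7.424
Step 3: Objective decrease = 0.5 * g^T H^(-1) g = 3.712


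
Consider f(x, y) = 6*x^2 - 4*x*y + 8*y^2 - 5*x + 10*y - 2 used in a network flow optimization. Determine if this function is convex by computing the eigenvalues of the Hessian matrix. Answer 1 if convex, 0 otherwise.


The Hessian of f(x,y) = 6*x^2 - 4*x*y + 8*y^2 - 5*x + 10*y - 2 is:
H = [[12, -4], [-4, 16]]
Trace = 12 + 16 = 28
Determinant = 12*16 - (-4)^2 = 176
Discriminant = (28)^2 - 4*176 = 80.0
Eigenvalues: lambda_1 = 9.5279, lambda_2 = 18.4721
The function is convex.

1


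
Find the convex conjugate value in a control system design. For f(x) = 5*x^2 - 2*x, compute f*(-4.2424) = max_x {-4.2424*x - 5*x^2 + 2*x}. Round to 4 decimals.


f*(y) = sup_x {y*x - a*x^2 - b*x} = sup_x {(y-b)*x - a*x^2}
FOC: (y - b) - 2a*x = 0 => x* = (y - b)/(2a)
x* = (-4.2424 + 2)/(2*5) = -0.2242
f*(-4.2424) = (y-b)^2/(4a) = (-4.2424 + 2)^2/(4*5)
= 5.0284/20 = 0.2514


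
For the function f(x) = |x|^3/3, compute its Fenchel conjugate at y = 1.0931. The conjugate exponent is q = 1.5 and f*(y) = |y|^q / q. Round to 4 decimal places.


The conjugate exponent q satisfies 1/p + 1/q = 1.
p = 3, so q = 3/(3 - 1) = 1.5
|y|^q = 1.0931^1.5 = 1.1429
f*(1.0931) = 1.1429 / 1.5 = 0.7619


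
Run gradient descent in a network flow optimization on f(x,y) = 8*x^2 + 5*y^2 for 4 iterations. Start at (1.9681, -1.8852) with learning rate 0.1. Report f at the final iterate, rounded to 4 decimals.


Gradient descent on f(x,y) = 8*x^2 + 5*y^2.
Starting point: (1.9681, -1.8852), alpha = 0.1
Step 1: grad_x = 2*8*1.9681 = 31.4896, grad_y = 2*5*-1.8852 = -18.852
  x_1 = 1.9681 - 0.1*31.4896 = -1.1809
  y_1 = -1.8852 - 0.1*-18.852 = 0.0
Step 2: grad_x = 2*8*-1.1809 = -18.8938, grad_y = 2*5*0.0 = 0.0
  x_2 = -1.1809 - 0.1*-18.8938 = 0.7085
  y_2 = 0.0 - 0.1*0.0 = 0.0
Step 3: grad_x = 2*8*0.7085 = 11.3363, grad_y = 2*5*0.0 = 0.0
  x_3 = 0.7085 - 0.1*11.3363 = -0.4251
  y_3 = 0.0 - 0.1*0.0 = 0.0
Step 4: grad_x = 2*8*-0.4251 = -6.8018, grad_y = 2*5*0.0 = 0.0
  x_4 = -0.4251 - 0.1*-6.8018 = 0.2551
  y_4 = 0.0 - 0.1*0.0 = 0.0
f(0.2551, 0.0) = 8*0.2551^2 + 5*0.0^2 = 0.5205


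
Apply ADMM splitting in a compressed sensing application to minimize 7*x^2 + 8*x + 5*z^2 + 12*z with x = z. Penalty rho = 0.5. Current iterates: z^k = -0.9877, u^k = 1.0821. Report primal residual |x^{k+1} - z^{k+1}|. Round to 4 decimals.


ADMM iteration with rho = 0.5, z^k = -0.9877, u^k = 1.0821
Step 1: x-update.
Minimize 7*x^2 + 8*x + (0.5/2)*(x + 0.9877 + 1.0821)^2
FOC: (2*7 + 0.5)*x = -8 + 0.5*(-0.9877 - 1.0821)
x^{k+1} = -0.6231
Step 2: z-update.
Minimize 5*z^2 + 12*z + (0.5/2)*(-0.6231 - z + 1.0821)^2
FOC: (2*5 + 0.5)*z = -12 + 0.5*(-0.6231 + 1.0821)
z^{k+1} = -1.121
Step 3: u-update.
u^{k+1} = 1.0821 - 0.6231 + 1.121 = 1.58
Step 4: Primal residual = |-0.6231 + 1.121| = 0.4979


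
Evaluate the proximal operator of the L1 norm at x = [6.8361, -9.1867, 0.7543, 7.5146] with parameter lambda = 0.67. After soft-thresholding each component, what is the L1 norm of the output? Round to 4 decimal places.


Soft-thresholding with lambda = 0.67:
prox(6.8361) = sign(6.8361)*max(|6.8361| - 0.67, 0) = 6.1661
prox(-9.1867) = sign(-9.1867)*max(|-9.1867| - 0.67, 0) = -8.5167
prox(0.7543) = sign(0.7543)*max(|0.7543| - 0.67, 0) = 0.0843
prox(7.5146) = sign(7.5146)*max(|7.5146| - 0.67, 0) = 6.8446
prox(x) = [6.1661, -8.5167, 0.0843, 6.8446]
||prox(x)||_1 = 6.1661 + 8.5167 + 0.0843 + 6.8446 = 21.6117


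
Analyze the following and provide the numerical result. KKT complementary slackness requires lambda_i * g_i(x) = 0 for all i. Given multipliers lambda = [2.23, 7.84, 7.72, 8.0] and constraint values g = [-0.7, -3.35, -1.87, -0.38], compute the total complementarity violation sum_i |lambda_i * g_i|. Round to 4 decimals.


KKT complementary slackness check:
lambda_1 * g_1 = 2.23 * -0.7 = -1.561
lambda_2 * g_2 = 7.84 * -3.35 = -26.264
lambda_3 * g_3 = 7.72 * -1.87 = -14.4364
lambda_4 * g_4 = 8.0 * -0.38 = -3.04
Total violation = 1.561 + 26.264 + 14.4364 + 3.04 = 45.3014


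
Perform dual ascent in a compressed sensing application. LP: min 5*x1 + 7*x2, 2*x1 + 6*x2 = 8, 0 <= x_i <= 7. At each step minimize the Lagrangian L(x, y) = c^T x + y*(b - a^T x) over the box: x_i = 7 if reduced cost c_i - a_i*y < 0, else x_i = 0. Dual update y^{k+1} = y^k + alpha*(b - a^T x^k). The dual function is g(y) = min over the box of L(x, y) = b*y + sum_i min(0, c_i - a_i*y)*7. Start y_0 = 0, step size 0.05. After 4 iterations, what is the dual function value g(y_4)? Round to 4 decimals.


Dual ascent for LP: min 5*x1 + 7*x2, 2*x1 + 6*x2 = 8, 0 <= x_i <= 7
Step 1: y^k = 0.0, reduced costs: (5.0, 7.0)
  x^k = (0.0, 0.0), subgradient = b - a^T x = 8.0
  y^{k+1} = 0.0 + 0.05*8.0 = 0.4
Step 2: y^k = 0.4, reduced costs: (4.2, 4.6)
  x^k = (0.0, 0.0), subgradient = b - a^T x = 8.0
  y^{k+1} = 0.4 + 0.05*8.0 = 0.8
Step 3: y^k = 0.8, reduced costs: (3.4, 2.2)
  x^k = (0.0, 0.0), subgradient = b - a^T x = 8.0
  y^{k+1} = 0.8 + 0.05*8.0 = 1.2
Step 4: y^k = 1.2, reduced costs: (2.6, -0.2)
  x^k = (0.0, 7.0), subgradient = b - a^T x = -34.0
  y^{k+1} = 1.2 + 0.05*-34.0 = -0.5
Dual objective at y_4 = -0.5: reduced costs (6.0, 10.0), box minimizer x = (0.0, 0.0)
g(y_4) = b*y + (c1 - a1*y)*x1 + (c2 - a2*y)*x2 = 8*(-0.5) + 6.0*0.0 + 10.0*0.0 = -4.0 + 0.0 + 0.0 = -4.0


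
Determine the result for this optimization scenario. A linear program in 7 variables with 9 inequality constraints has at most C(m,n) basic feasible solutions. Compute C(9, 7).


Each vertex corresponds to some choice of n active constraints out of m, so the number of vertices is at most C(m, n) = m! / (n!(m-n)!).
m = 9, n = 7
Numerator: 9 * 8 * 7 * 6 * 5 * 4 * 3
Denominator: 7! = 5040
C(9, 7) = 36


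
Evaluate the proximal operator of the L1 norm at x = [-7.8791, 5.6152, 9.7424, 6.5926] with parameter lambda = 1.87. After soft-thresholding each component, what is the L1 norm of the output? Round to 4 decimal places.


Soft-thresholding with lambda = 1.87:
prox(-7.8791) = sign(-7.8791)*max(|-7.8791| - 1.87, 0) = -6.0091
prox(5.6152) = sign(5.6152)*max(|5.6152| - 1.87, 0) = 3.7452
prox(9.7424) = sign(9.7424)*max(|9.7424| - 1.87, 0) = 7.8724
prox(6.5926) = sign(6.5926)*max(|6.5926| - 1.87, 0) = 4.7226
prox(x) = [-6.0091, 3.7452, 7.8724, 4.7226]
||prox(x)||_1 = 6.0091 + 3.7452 + 7.8724 + 4.7226 = 22.3493


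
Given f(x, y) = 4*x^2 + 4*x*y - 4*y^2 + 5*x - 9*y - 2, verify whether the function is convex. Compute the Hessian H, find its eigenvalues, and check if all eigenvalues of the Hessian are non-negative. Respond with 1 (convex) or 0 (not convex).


The Hessian of f(x,y) = 4*x^2 + 4*x*y - 4*y^2 + 5*x - 9*y - 2 is:
H = [[8, 4], [4, -8]]
Trace = 8 - 8 = 0
Determinant = 8*-8 - (4)^2 = -80
Discriminant = (0)^2 - 4*-80 = 320.0
Eigenvalues: lambda_1 = -8.9443, lambda_2 = 8.9443
The function is not convex.

0


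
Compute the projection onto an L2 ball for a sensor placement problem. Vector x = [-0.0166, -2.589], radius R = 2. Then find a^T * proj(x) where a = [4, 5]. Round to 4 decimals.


Step 1: Compute ||x|| (intermediates to 6 decimals).
||x|| = sqrt((-0.0166)^2 + (-2.589)^2) = 2.589053
Step 2: Project.
Since ||x|| > R, scale = R/||x|| = 2/2.589053 = 0.772483, proj(x) = scale * x
proj(x) = [-0.012823, -1.999958]
Step 3: Dot product.
a^T * proj(x) = 4*(-0.012823) + 5*(-1.999958) = -10.0511


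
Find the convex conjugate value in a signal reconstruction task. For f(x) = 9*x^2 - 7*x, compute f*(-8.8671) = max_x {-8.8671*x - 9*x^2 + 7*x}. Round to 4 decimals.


f*(y) = sup_x {y*x - a*x^2 - b*x} = sup_x {(y-b)*x - a*x^2}
FOC: (y - b) - 2a*x = 0 => x* = (y - b)/(2a)
x* = (-8.8671 + 7)/(2*9) = -0.1037
f*(-8.8671) = (y-b)^2/(4a) = (-8.8671 + 7)^2/(4*9)
= 3.4861/36 = 0.0968


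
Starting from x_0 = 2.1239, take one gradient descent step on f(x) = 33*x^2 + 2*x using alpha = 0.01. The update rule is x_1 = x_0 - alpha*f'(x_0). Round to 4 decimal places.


We compute the gradient at x_0 and apply the update.
f'(x) = 66*x + 2
f'(2.1239) = 66*2.1239 + 2 = 142.1774
x_1 = 2.1239 - 0.01*142.1774 = 0.7021


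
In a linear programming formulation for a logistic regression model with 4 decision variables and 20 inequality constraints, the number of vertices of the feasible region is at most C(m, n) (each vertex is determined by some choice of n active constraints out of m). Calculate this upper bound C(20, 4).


Each vertex corresponds to some choice of n active constraints out of m, so the number of vertices is at most C(m, n) = m! / (n!(m-n)!).
m = 20, n = 4
Numerator: 20 * 19 * 18 * 17
Denominator: 4! = 24
C(20, 4) = 4845


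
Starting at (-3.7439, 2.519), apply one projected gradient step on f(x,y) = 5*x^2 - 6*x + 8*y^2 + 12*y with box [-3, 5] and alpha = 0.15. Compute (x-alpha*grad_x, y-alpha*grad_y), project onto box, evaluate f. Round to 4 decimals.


Step 1: Compute gradient at (-3.7439, 2.519).
grad_x = 2*5*-3.7439 - 6 = -43.439
grad_y = 2*8*2.519 + 12 = 52.304
Step 2: Gradient step.
x_raw = -3.7439 - 0.15*-43.439 = 2.772
y_raw = 2.519 - 0.15*52.304 = -5.3266
Step 3: Project onto [-3, 5].
x_proj = clip(2.772) = 2.772
y_proj = clip(-5.3266) = -3.0
Step 4: Evaluate f.
f(2.772, -3.0) = 57.7868


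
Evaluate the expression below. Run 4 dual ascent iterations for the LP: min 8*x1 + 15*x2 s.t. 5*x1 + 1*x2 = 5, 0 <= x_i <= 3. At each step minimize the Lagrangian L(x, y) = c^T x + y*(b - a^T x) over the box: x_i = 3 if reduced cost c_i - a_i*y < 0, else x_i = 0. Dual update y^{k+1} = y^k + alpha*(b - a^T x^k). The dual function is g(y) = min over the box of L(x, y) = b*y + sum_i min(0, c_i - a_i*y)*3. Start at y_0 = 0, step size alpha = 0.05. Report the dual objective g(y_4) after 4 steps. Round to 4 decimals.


Dual ascent for LP: min 8*x1 + 15*x2, 5*x1 + 1*x2 = 5, 0 <= x_i <= 3
Step 1: y^k = 0.0, reduced costs: (8.0, 15.0)
  x^k = (0.0, 0.0), subgradient = b - a^T x = 5.0
  y^{k+1} = 0.0 + 0.05*5.0 = 0.25
Step 2: y^k = 0.25, reduced costs: (6.75, 14.75)
  x^k = (0.0, 0.0), subgradient = b - a^T x = 5.0
  y^{k+1} = 0.25 + 0.05*5.0 = 0.5
Step 3: y^k = 0.5, reduced costs: (5.5, 14.5)
  x^k = (0.0, 0.0), subgradient = b - a^T x = 5.0
  y^{k+1} = 0.5 + 0.05*5.0 = 0.75
Step 4: y^k = 0.75, reduced costs: (4.25, 14.25)
  x^k = (0.0, 0.0), subgradient = b - a^T x = 5.0
  y^{k+1} = 0.75 + 0.05*5.0 = 1.0
Dual objective at y_4 = 1.0: reduced costs (3.0, 14.0), box minimizer x = (0.0, 0.0)
g(y_4) = b*y + (c1 - a1*y)*x1 + (c2 - a2*y)*x2 = 5*1.0 + 3.0*0.0 + 14.0*0.0 = 5.0 + 0.0 + 0.0 = 5.0


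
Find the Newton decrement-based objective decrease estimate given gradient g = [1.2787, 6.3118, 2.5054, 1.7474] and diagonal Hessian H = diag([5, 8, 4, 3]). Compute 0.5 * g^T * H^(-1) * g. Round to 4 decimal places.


Step 1: H is diagonal, so H^(-1) * g = [0.2557, 0.789, 0.6264, 0.5825].
Step 2: g^T H^(-1) g = sum_i g_i^2 / H_ii
  = (1.2787)^2/5 + (6.3118)^2/8 + (2.5054)^2/4 + (1.7474)^2/3
  = 0.327 + 4.9799 + 1.5693 + 1.0178 = 7.8939
Step 3: Objective decrease = 0.5 * g^T H^(-1) g = 3.947


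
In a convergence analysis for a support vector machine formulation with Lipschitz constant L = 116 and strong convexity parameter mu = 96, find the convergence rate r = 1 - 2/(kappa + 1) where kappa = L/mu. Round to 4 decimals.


Step 1: Compute the condition number.
kappa = L/mu = 116/96 = 1.2083
Step 2: Compute the convergence rate.
r = 1 - 2/(kappa + 1) = 1 - 2*mu/(L + mu) = (L - mu)/(L + mu) = 20/212 = 0.0943


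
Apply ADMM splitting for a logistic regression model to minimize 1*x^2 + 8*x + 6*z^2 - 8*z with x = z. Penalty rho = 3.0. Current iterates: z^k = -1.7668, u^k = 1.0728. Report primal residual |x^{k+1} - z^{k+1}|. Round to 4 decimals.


ADMM iteration with rho = 3.0, z^k = -1.7668, u^k = 1.0728
Step 1: x-update.
Minimize 1*x^2 + 8*x + (3.0/2)*(x + 1.7668 + 1.0728)^2
FOC: (2*1 + 3.0)*x = -8 + 3.0*(-1.7668 - 1.0728)
x^{k+1} = -3.3038
Step 2: z-update.
Minimize 6*z^2 - 8*z + (3.0/2)*(-3.3038 - z + 1.0728)^2
FOC: (2*6 + 3.0)*z = 8 + 3.0*(-3.3038 + 1.0728)
z^{k+1} = 0.0871
Step 3: u-update.
u^{k+1} = 1.0728 - 3.3038 - 0.0871 = -2.3181
Step 4: Primal residual = |-3.3038 - 0.0871| = 3.3909


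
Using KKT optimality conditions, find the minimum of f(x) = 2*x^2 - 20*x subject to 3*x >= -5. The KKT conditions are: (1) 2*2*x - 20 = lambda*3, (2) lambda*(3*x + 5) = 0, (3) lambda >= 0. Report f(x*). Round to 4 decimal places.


Step 1: Try lambda = 0 (constraint inactive).
Stationarity: 2*2*x - 20 = 0
x* = 20/(2*2) = 5.0
Check constraint: 3*5.0 = 15.0 >= -5 -- satisfied.
Step 2: Compute optimal value.
f(x*) = 2*5.0^2 - 20*5.0 = -50.0


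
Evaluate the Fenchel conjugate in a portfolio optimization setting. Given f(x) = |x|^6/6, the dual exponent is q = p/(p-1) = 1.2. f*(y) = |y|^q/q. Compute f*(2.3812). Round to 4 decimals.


The conjugate exponent q satisfies 1/p + 1/q = 1.
p = 6, so q = 6/(6 - 1) = 1.2
|y|^q = 2.3812^1.2 = 2.8324
f*(2.3812) = 2.8324 / 1.2 = 2.3603


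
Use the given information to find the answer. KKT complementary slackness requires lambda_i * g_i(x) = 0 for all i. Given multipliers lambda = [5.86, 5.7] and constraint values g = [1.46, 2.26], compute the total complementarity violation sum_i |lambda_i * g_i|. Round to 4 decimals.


KKT complementary slackness check:
lambda_1 * g_1 = 5.86 * 1.46 = 8.5556
lambda_2 * g_2 = 5.7 * 2.26 = 12.882
Total violation = 8.5556 + 12.882 = 21.4376


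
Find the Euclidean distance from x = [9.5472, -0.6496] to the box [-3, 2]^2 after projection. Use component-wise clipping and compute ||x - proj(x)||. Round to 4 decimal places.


Project each component onto [-3, 2].
clip(9.5472) = 2.0, clip(-0.6496) = -0.6496
Projection = [2.0, -0.6496]
Squared diffs: [56.9602, 0.0]
Distance = sqrt(56.9602) = 7.5472


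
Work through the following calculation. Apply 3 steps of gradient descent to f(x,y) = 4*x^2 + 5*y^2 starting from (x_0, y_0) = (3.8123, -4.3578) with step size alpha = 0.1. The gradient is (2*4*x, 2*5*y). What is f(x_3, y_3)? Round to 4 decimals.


Gradient descent on f(x,y) = 4*x^2 + 5*y^2.
Starting point: (3.8123, -4.3578), alpha = 0.1
Step 1: grad_x = 2*4*3.8123 = 30.4984, grad_y = 2*5*-4.3578 = -43.578
  x_1 = 3.8123 - 0.1*30.4984 = 0.7625
  y_1 = -4.3578 - 0.1*-43.578 = 0.0
Step 2: grad_x = 2*4*0.7625 = 6.0997, grad_y = 2*5*0.0 = 0.0
  x_2 = 0.7625 - 0.1*6.0997 = 0.1525
  y_2 = 0.0 - 0.1*0.0 = 0.0
Step 3: grad_x = 2*4*0.1525 = 1.2199, grad_y = 2*5*0.0 = 0.0
  x_3 = 0.1525 - 0.1*1.2199 = 0.0305
  y_3 = 0.0 - 0.1*0.0 = 0.0
f(0.0305, 0.0) = 4*0.0305^2 + 5*0.0^2 = 0.0037


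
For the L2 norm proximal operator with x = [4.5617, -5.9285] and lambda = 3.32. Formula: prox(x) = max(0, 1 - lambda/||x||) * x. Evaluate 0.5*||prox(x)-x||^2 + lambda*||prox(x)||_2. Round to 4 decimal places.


Step 1: Compute ||x||.
||x|| = 7.4804
Step 2: Compute scaling factor.
scale = max(0, 1 - 3.32/7.4804) = 0.5562
Step 3: prox(x) = [2.5371, -3.2973]
||prox(x)|| = 4.1604
Step 4: Proximal objective.
0.5*||prox-x||^2 = 5.5112
lambda*||prox|| = 13.8125
Total = 19.3237


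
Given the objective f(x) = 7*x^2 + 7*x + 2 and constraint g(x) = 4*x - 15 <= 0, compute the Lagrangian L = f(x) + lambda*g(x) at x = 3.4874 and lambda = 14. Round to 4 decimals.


Step 1: Evaluate f(x).
f(3.4874) = 7*3.4874^2 + 7*3.4874 + 2 = 111.5455
Step 2: Evaluate g(x).
g(3.4874) = 4*3.4874 - 15 = -1.0504
Step 3: Compute Lagrangian.
L = 111.5455 + 14*-1.0504 = 96.8399


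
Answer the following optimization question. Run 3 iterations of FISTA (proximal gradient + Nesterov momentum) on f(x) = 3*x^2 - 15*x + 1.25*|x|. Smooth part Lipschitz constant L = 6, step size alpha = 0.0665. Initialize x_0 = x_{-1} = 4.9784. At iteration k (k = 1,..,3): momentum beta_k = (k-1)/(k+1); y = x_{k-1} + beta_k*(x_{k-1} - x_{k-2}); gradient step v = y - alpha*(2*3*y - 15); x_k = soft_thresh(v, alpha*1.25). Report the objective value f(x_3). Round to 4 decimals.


FISTA on f(x) = 3*x^2 - 15*x + 1.25*|x|
L = 6, alpha = 0.0665
Iteration 1: beta = 0.0, y = 4.9784 + 0.0*(4.9784 - 4.9784) = 4.9784
  grad(y) = 14.8704, v = y - alpha*grad = 3.9895
  prox(v) = soft_thresh(3.9895, 0.0831) = 3.9064
Iteration 2: beta = 0.3333, y = 3.9064 + 0.3333*(3.9064 - 4.9784) = 3.5491
  grad(y) = 6.2943, v = y - alpha*grad = 3.1305
  prox(v) = soft_thresh(3.1305, 0.0831) = 3.0474
Iteration 3: beta = 0.5, y = 3.0474 + 0.5*(3.0474 - 3.9064) = 2.6178
  grad(y) = 0.707, v = y - alpha*grad = 2.5708
  prox(v) = soft_thresh(2.5708, 0.0831) = 2.4877
f(x_3) = 3*2.4877^2 - 15*2.4877 + 1.25*|2.4877| = -15.6399


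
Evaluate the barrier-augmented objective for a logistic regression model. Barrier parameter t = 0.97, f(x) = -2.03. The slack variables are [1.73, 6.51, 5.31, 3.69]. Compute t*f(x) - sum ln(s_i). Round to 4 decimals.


Step 1: Compute log-barrier.
ln values: [0.5481, 1.8733, 1.6696, 1.3056]
phi = -(0.5481 + 1.8733 + 1.6696 + 1.3056) = -5.3967
Step 2: Compute augmented objective.
t*f(x) = 0.97*-2.03 = -1.9691
Total = -1.9691 - 5.3967 = -7.3658


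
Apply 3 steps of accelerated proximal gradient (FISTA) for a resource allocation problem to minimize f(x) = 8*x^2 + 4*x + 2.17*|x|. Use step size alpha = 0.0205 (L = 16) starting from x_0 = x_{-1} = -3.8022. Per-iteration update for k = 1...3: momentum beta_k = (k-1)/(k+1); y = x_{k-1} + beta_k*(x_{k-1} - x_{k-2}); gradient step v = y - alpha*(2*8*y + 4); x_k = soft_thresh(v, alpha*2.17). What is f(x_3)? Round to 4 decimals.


FISTA on f(x) = 8*x^2 + 4*x + 2.17*|x|
L = 16, alpha = 0.0205
Iteration 1: beta = 0.0, y = -3.8022 + 0.0*(-3.8022 + 3.8022) = -3.8022
  grad(y) = -56.8352, v = y - alpha*grad = -2.6371
  prox(v) = soft_thresh(-2.6371, 0.0445) = -2.5926
Iteration 2: beta = 0.3333, y = -2.5926 + 0.3333*(-2.5926 + 3.8022) = -2.1894
  grad(y) = -31.0303, v = y - alpha*grad = -1.5533
  prox(v) = soft_thresh(-1.5533, 0.0445) = -1.5088
Iteration 3: beta = 0.5, y = -1.5088 + 0.5*(-1.5088 + 2.5926) = -0.9669
  grad(y) = -11.4701, v = y - alpha*grad = -0.7317
  prox(v) = soft_thresh(-0.7317, 0.0445) = -0.6873
f(x_3) = 8*(-0.6873)^2 + 4*(-0.6873) + 2.17*|-0.6873| = 2.5209
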